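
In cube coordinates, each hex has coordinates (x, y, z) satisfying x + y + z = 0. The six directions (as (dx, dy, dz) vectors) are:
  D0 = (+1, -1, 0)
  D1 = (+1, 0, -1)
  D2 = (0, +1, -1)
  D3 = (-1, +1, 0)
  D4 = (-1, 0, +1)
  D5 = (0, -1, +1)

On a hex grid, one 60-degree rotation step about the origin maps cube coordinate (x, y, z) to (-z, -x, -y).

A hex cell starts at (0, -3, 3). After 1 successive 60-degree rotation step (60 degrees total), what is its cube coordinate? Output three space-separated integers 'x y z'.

Answer: -3 0 3

Derivation:
Start: (0, -3, 3)
Step 1: (0, -3, 3) -> (-(3), -(0), -(-3)) = (-3, 0, 3)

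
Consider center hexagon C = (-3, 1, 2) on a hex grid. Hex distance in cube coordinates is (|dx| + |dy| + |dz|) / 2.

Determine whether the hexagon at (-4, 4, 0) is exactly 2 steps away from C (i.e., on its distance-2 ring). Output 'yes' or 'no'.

Answer: no

Derivation:
|px - cx| = |-4 - (-3)| = 1
|py - cy| = |4 - 1| = 3
|pz - cz| = |0 - 2| = 2
distance = (1+3+2)/2 = 6/2 = 3
radius = 2; distance != radius -> no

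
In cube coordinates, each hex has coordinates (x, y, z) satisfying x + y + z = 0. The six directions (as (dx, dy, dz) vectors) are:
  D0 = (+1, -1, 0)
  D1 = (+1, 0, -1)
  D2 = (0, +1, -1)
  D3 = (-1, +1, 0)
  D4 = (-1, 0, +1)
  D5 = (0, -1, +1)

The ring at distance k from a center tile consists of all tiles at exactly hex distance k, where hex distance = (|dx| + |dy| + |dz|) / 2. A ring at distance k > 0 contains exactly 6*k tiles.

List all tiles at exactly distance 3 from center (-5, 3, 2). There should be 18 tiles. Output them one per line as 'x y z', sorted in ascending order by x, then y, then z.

Answer: -8 3 5
-8 4 4
-8 5 3
-8 6 2
-7 2 5
-7 6 1
-6 1 5
-6 6 0
-5 0 5
-5 6 -1
-4 0 4
-4 5 -1
-3 0 3
-3 4 -1
-2 0 2
-2 1 1
-2 2 0
-2 3 -1

Derivation:
Walk ring at distance 3 from (-5, 3, 2):
Start at center + D4*3 = (-8, 3, 5)
  hex 0: (-8, 3, 5)
  hex 1: (-7, 2, 5)
  hex 2: (-6, 1, 5)
  hex 3: (-5, 0, 5)
  hex 4: (-4, 0, 4)
  hex 5: (-3, 0, 3)
  hex 6: (-2, 0, 2)
  hex 7: (-2, 1, 1)
  hex 8: (-2, 2, 0)
  hex 9: (-2, 3, -1)
  hex 10: (-3, 4, -1)
  hex 11: (-4, 5, -1)
  hex 12: (-5, 6, -1)
  hex 13: (-6, 6, 0)
  hex 14: (-7, 6, 1)
  hex 15: (-8, 6, 2)
  hex 16: (-8, 5, 3)
  hex 17: (-8, 4, 4)
Sorted: 18 hexes.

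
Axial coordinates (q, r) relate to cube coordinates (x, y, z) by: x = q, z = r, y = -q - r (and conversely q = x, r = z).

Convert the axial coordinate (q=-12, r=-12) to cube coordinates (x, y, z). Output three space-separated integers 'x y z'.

x = q = -12
z = r = -12
y = -x - z = -(-12) - (-12) = 24

Answer: -12 24 -12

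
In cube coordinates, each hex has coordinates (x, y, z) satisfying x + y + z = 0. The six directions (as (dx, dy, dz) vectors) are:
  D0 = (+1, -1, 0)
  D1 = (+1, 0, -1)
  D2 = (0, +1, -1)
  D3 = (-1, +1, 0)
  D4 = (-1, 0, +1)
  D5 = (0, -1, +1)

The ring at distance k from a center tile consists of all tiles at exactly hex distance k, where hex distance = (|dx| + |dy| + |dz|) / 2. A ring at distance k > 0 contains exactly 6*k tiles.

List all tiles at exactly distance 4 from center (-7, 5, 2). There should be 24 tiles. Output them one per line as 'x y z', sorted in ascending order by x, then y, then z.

Answer: -11 5 6
-11 6 5
-11 7 4
-11 8 3
-11 9 2
-10 4 6
-10 9 1
-9 3 6
-9 9 0
-8 2 6
-8 9 -1
-7 1 6
-7 9 -2
-6 1 5
-6 8 -2
-5 1 4
-5 7 -2
-4 1 3
-4 6 -2
-3 1 2
-3 2 1
-3 3 0
-3 4 -1
-3 5 -2

Derivation:
Walk ring at distance 4 from (-7, 5, 2):
Start at center + D4*4 = (-11, 5, 6)
  hex 0: (-11, 5, 6)
  hex 1: (-10, 4, 6)
  hex 2: (-9, 3, 6)
  hex 3: (-8, 2, 6)
  hex 4: (-7, 1, 6)
  hex 5: (-6, 1, 5)
  hex 6: (-5, 1, 4)
  hex 7: (-4, 1, 3)
  hex 8: (-3, 1, 2)
  hex 9: (-3, 2, 1)
  hex 10: (-3, 3, 0)
  hex 11: (-3, 4, -1)
  hex 12: (-3, 5, -2)
  hex 13: (-4, 6, -2)
  hex 14: (-5, 7, -2)
  hex 15: (-6, 8, -2)
  hex 16: (-7, 9, -2)
  hex 17: (-8, 9, -1)
  hex 18: (-9, 9, 0)
  hex 19: (-10, 9, 1)
  hex 20: (-11, 9, 2)
  hex 21: (-11, 8, 3)
  hex 22: (-11, 7, 4)
  hex 23: (-11, 6, 5)
Sorted: 24 hexes.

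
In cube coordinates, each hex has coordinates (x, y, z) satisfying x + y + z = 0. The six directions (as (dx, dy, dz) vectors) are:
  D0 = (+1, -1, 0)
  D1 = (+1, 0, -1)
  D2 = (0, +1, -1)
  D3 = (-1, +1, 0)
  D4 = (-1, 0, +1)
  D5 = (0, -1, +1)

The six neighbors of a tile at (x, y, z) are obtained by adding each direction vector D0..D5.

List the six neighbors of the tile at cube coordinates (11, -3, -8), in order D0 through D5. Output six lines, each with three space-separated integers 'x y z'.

Answer: 12 -4 -8
12 -3 -9
11 -2 -9
10 -2 -8
10 -3 -7
11 -4 -7

Derivation:
Center: (11, -3, -8). Add each direction:
  D0: (11, -3, -8) + (1, -1, 0) = (12, -4, -8)
  D1: (11, -3, -8) + (1, 0, -1) = (12, -3, -9)
  D2: (11, -3, -8) + (0, 1, -1) = (11, -2, -9)
  D3: (11, -3, -8) + (-1, 1, 0) = (10, -2, -8)
  D4: (11, -3, -8) + (-1, 0, 1) = (10, -3, -7)
  D5: (11, -3, -8) + (0, -1, 1) = (11, -4, -7)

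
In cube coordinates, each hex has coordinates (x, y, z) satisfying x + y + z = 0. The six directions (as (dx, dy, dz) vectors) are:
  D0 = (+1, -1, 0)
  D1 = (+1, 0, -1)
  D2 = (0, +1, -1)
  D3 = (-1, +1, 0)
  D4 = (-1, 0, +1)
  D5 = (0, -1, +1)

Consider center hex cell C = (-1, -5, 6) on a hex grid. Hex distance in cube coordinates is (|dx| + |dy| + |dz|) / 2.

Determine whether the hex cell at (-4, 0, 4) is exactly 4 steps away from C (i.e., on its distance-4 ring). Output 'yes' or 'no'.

|px - cx| = |-4 - (-1)| = 3
|py - cy| = |0 - (-5)| = 5
|pz - cz| = |4 - 6| = 2
distance = (3+5+2)/2 = 10/2 = 5
radius = 4; distance != radius -> no

Answer: no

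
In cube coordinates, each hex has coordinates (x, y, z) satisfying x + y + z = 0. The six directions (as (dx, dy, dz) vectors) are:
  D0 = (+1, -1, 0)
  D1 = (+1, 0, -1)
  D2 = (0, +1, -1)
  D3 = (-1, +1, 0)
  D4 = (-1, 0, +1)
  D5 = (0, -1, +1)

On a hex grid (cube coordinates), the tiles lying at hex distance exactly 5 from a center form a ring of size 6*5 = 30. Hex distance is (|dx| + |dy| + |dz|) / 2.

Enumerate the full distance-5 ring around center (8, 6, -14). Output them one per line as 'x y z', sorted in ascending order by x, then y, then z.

Answer: 3 6 -9
3 7 -10
3 8 -11
3 9 -12
3 10 -13
3 11 -14
4 5 -9
4 11 -15
5 4 -9
5 11 -16
6 3 -9
6 11 -17
7 2 -9
7 11 -18
8 1 -9
8 11 -19
9 1 -10
9 10 -19
10 1 -11
10 9 -19
11 1 -12
11 8 -19
12 1 -13
12 7 -19
13 1 -14
13 2 -15
13 3 -16
13 4 -17
13 5 -18
13 6 -19

Derivation:
Walk ring at distance 5 from (8, 6, -14):
Start at center + D4*5 = (3, 6, -9)
  hex 0: (3, 6, -9)
  hex 1: (4, 5, -9)
  hex 2: (5, 4, -9)
  hex 3: (6, 3, -9)
  hex 4: (7, 2, -9)
  hex 5: (8, 1, -9)
  hex 6: (9, 1, -10)
  hex 7: (10, 1, -11)
  hex 8: (11, 1, -12)
  hex 9: (12, 1, -13)
  hex 10: (13, 1, -14)
  hex 11: (13, 2, -15)
  hex 12: (13, 3, -16)
  hex 13: (13, 4, -17)
  hex 14: (13, 5, -18)
  hex 15: (13, 6, -19)
  hex 16: (12, 7, -19)
  hex 17: (11, 8, -19)
  hex 18: (10, 9, -19)
  hex 19: (9, 10, -19)
  hex 20: (8, 11, -19)
  hex 21: (7, 11, -18)
  hex 22: (6, 11, -17)
  hex 23: (5, 11, -16)
  hex 24: (4, 11, -15)
  hex 25: (3, 11, -14)
  hex 26: (3, 10, -13)
  hex 27: (3, 9, -12)
  hex 28: (3, 8, -11)
  hex 29: (3, 7, -10)
Sorted: 30 hexes.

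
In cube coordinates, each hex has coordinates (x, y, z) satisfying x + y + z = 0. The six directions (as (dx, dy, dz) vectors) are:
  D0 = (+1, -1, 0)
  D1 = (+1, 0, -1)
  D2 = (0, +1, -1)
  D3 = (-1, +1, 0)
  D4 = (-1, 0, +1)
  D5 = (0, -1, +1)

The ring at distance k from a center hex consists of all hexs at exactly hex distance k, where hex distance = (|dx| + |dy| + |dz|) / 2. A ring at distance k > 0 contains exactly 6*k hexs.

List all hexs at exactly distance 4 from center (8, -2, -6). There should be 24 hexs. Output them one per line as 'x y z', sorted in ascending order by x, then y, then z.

Walk ring at distance 4 from (8, -2, -6):
Start at center + D4*4 = (4, -2, -2)
  hex 0: (4, -2, -2)
  hex 1: (5, -3, -2)
  hex 2: (6, -4, -2)
  hex 3: (7, -5, -2)
  hex 4: (8, -6, -2)
  hex 5: (9, -6, -3)
  hex 6: (10, -6, -4)
  hex 7: (11, -6, -5)
  hex 8: (12, -6, -6)
  hex 9: (12, -5, -7)
  hex 10: (12, -4, -8)
  hex 11: (12, -3, -9)
  hex 12: (12, -2, -10)
  hex 13: (11, -1, -10)
  hex 14: (10, 0, -10)
  hex 15: (9, 1, -10)
  hex 16: (8, 2, -10)
  hex 17: (7, 2, -9)
  hex 18: (6, 2, -8)
  hex 19: (5, 2, -7)
  hex 20: (4, 2, -6)
  hex 21: (4, 1, -5)
  hex 22: (4, 0, -4)
  hex 23: (4, -1, -3)
Sorted: 24 hexes.

Answer: 4 -2 -2
4 -1 -3
4 0 -4
4 1 -5
4 2 -6
5 -3 -2
5 2 -7
6 -4 -2
6 2 -8
7 -5 -2
7 2 -9
8 -6 -2
8 2 -10
9 -6 -3
9 1 -10
10 -6 -4
10 0 -10
11 -6 -5
11 -1 -10
12 -6 -6
12 -5 -7
12 -4 -8
12 -3 -9
12 -2 -10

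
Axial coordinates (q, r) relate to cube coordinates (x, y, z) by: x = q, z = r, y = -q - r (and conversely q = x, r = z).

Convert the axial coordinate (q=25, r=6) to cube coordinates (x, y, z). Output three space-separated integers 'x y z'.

x = q = 25
z = r = 6
y = -x - z = -(25) - (6) = -31

Answer: 25 -31 6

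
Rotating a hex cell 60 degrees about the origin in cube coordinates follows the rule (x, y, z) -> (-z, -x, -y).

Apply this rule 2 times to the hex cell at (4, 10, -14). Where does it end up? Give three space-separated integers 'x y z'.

Start: (4, 10, -14)
Step 1: (4, 10, -14) -> (-(-14), -(4), -(10)) = (14, -4, -10)
Step 2: (14, -4, -10) -> (-(-10), -(14), -(-4)) = (10, -14, 4)

Answer: 10 -14 4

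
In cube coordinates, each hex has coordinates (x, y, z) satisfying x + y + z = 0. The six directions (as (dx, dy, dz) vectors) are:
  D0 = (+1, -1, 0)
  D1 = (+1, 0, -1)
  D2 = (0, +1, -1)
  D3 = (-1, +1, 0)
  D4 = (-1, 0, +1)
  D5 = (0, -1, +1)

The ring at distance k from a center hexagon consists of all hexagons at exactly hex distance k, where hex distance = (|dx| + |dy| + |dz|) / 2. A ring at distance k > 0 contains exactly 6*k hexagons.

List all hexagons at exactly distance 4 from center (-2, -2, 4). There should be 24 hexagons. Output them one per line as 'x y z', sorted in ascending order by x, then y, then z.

Answer: -6 -2 8
-6 -1 7
-6 0 6
-6 1 5
-6 2 4
-5 -3 8
-5 2 3
-4 -4 8
-4 2 2
-3 -5 8
-3 2 1
-2 -6 8
-2 2 0
-1 -6 7
-1 1 0
0 -6 6
0 0 0
1 -6 5
1 -1 0
2 -6 4
2 -5 3
2 -4 2
2 -3 1
2 -2 0

Derivation:
Walk ring at distance 4 from (-2, -2, 4):
Start at center + D4*4 = (-6, -2, 8)
  hex 0: (-6, -2, 8)
  hex 1: (-5, -3, 8)
  hex 2: (-4, -4, 8)
  hex 3: (-3, -5, 8)
  hex 4: (-2, -6, 8)
  hex 5: (-1, -6, 7)
  hex 6: (0, -6, 6)
  hex 7: (1, -6, 5)
  hex 8: (2, -6, 4)
  hex 9: (2, -5, 3)
  hex 10: (2, -4, 2)
  hex 11: (2, -3, 1)
  hex 12: (2, -2, 0)
  hex 13: (1, -1, 0)
  hex 14: (0, 0, 0)
  hex 15: (-1, 1, 0)
  hex 16: (-2, 2, 0)
  hex 17: (-3, 2, 1)
  hex 18: (-4, 2, 2)
  hex 19: (-5, 2, 3)
  hex 20: (-6, 2, 4)
  hex 21: (-6, 1, 5)
  hex 22: (-6, 0, 6)
  hex 23: (-6, -1, 7)
Sorted: 24 hexes.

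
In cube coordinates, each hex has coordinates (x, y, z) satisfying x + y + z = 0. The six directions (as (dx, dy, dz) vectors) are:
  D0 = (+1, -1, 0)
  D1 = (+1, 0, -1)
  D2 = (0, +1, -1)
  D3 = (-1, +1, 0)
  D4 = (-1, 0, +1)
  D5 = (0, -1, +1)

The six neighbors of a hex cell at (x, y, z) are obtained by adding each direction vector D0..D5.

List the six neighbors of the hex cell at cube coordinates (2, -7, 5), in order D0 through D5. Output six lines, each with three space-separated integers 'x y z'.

Answer: 3 -8 5
3 -7 4
2 -6 4
1 -6 5
1 -7 6
2 -8 6

Derivation:
Center: (2, -7, 5). Add each direction:
  D0: (2, -7, 5) + (1, -1, 0) = (3, -8, 5)
  D1: (2, -7, 5) + (1, 0, -1) = (3, -7, 4)
  D2: (2, -7, 5) + (0, 1, -1) = (2, -6, 4)
  D3: (2, -7, 5) + (-1, 1, 0) = (1, -6, 5)
  D4: (2, -7, 5) + (-1, 0, 1) = (1, -7, 6)
  D5: (2, -7, 5) + (0, -1, 1) = (2, -8, 6)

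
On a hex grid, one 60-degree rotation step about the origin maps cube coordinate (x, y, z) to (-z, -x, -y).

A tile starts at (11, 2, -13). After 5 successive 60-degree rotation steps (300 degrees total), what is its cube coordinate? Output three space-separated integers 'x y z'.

Answer: -2 13 -11

Derivation:
Start: (11, 2, -13)
Step 1: (11, 2, -13) -> (-(-13), -(11), -(2)) = (13, -11, -2)
Step 2: (13, -11, -2) -> (-(-2), -(13), -(-11)) = (2, -13, 11)
Step 3: (2, -13, 11) -> (-(11), -(2), -(-13)) = (-11, -2, 13)
Step 4: (-11, -2, 13) -> (-(13), -(-11), -(-2)) = (-13, 11, 2)
Step 5: (-13, 11, 2) -> (-(2), -(-13), -(11)) = (-2, 13, -11)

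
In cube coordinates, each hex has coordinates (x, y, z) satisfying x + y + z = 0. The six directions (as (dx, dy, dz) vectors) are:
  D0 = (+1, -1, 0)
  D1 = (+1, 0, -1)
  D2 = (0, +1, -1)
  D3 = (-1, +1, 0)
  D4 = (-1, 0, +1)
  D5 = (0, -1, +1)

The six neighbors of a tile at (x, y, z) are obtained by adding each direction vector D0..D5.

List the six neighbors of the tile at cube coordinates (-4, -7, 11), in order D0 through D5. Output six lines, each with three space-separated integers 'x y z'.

Center: (-4, -7, 11). Add each direction:
  D0: (-4, -7, 11) + (1, -1, 0) = (-3, -8, 11)
  D1: (-4, -7, 11) + (1, 0, -1) = (-3, -7, 10)
  D2: (-4, -7, 11) + (0, 1, -1) = (-4, -6, 10)
  D3: (-4, -7, 11) + (-1, 1, 0) = (-5, -6, 11)
  D4: (-4, -7, 11) + (-1, 0, 1) = (-5, -7, 12)
  D5: (-4, -7, 11) + (0, -1, 1) = (-4, -8, 12)

Answer: -3 -8 11
-3 -7 10
-4 -6 10
-5 -6 11
-5 -7 12
-4 -8 12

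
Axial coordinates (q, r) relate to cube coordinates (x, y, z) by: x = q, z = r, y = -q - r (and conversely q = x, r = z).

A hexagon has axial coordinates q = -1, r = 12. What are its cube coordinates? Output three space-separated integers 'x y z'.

x = q = -1
z = r = 12
y = -x - z = -(-1) - (12) = -11

Answer: -1 -11 12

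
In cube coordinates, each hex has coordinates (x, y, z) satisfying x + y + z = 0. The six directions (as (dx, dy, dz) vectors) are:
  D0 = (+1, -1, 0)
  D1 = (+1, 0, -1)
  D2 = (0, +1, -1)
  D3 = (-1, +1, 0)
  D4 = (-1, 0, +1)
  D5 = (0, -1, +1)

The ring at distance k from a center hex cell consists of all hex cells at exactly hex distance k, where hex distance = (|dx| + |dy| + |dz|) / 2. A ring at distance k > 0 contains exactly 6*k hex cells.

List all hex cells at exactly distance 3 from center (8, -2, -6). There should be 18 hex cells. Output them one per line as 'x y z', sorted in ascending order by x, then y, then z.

Answer: 5 -2 -3
5 -1 -4
5 0 -5
5 1 -6
6 -3 -3
6 1 -7
7 -4 -3
7 1 -8
8 -5 -3
8 1 -9
9 -5 -4
9 0 -9
10 -5 -5
10 -1 -9
11 -5 -6
11 -4 -7
11 -3 -8
11 -2 -9

Derivation:
Walk ring at distance 3 from (8, -2, -6):
Start at center + D4*3 = (5, -2, -3)
  hex 0: (5, -2, -3)
  hex 1: (6, -3, -3)
  hex 2: (7, -4, -3)
  hex 3: (8, -5, -3)
  hex 4: (9, -5, -4)
  hex 5: (10, -5, -5)
  hex 6: (11, -5, -6)
  hex 7: (11, -4, -7)
  hex 8: (11, -3, -8)
  hex 9: (11, -2, -9)
  hex 10: (10, -1, -9)
  hex 11: (9, 0, -9)
  hex 12: (8, 1, -9)
  hex 13: (7, 1, -8)
  hex 14: (6, 1, -7)
  hex 15: (5, 1, -6)
  hex 16: (5, 0, -5)
  hex 17: (5, -1, -4)
Sorted: 18 hexes.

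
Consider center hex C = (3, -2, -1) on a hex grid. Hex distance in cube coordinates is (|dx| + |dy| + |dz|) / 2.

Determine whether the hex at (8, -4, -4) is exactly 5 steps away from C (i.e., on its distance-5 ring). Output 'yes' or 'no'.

Answer: yes

Derivation:
|px - cx| = |8 - 3| = 5
|py - cy| = |-4 - (-2)| = 2
|pz - cz| = |-4 - (-1)| = 3
distance = (5+2+3)/2 = 10/2 = 5
radius = 5; distance == radius -> yes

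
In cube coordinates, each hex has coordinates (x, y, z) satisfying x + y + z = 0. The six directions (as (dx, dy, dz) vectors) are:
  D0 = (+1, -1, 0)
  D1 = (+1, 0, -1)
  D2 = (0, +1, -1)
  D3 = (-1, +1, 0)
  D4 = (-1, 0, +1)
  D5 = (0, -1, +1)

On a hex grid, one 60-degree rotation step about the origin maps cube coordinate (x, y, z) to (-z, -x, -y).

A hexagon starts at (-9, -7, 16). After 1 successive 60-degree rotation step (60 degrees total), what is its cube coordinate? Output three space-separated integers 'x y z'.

Answer: -16 9 7

Derivation:
Start: (-9, -7, 16)
Step 1: (-9, -7, 16) -> (-(16), -(-9), -(-7)) = (-16, 9, 7)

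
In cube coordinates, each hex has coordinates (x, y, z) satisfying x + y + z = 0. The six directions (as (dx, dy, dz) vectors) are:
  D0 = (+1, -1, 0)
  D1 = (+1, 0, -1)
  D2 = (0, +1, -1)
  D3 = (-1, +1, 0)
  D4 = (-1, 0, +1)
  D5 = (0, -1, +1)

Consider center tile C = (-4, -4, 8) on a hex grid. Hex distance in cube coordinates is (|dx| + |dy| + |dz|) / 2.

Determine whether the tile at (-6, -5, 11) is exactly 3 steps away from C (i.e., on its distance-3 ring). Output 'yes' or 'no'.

Answer: yes

Derivation:
|px - cx| = |-6 - (-4)| = 2
|py - cy| = |-5 - (-4)| = 1
|pz - cz| = |11 - 8| = 3
distance = (2+1+3)/2 = 6/2 = 3
radius = 3; distance == radius -> yes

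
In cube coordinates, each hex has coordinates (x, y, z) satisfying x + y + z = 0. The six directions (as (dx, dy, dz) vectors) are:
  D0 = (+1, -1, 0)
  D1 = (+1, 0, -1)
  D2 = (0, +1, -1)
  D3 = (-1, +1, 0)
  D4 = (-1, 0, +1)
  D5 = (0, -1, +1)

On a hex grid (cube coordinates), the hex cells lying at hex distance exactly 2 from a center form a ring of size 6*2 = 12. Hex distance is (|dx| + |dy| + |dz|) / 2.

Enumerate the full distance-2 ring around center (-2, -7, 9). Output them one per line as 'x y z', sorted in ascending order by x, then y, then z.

Walk ring at distance 2 from (-2, -7, 9):
Start at center + D4*2 = (-4, -7, 11)
  hex 0: (-4, -7, 11)
  hex 1: (-3, -8, 11)
  hex 2: (-2, -9, 11)
  hex 3: (-1, -9, 10)
  hex 4: (0, -9, 9)
  hex 5: (0, -8, 8)
  hex 6: (0, -7, 7)
  hex 7: (-1, -6, 7)
  hex 8: (-2, -5, 7)
  hex 9: (-3, -5, 8)
  hex 10: (-4, -5, 9)
  hex 11: (-4, -6, 10)
Sorted: 12 hexes.

Answer: -4 -7 11
-4 -6 10
-4 -5 9
-3 -8 11
-3 -5 8
-2 -9 11
-2 -5 7
-1 -9 10
-1 -6 7
0 -9 9
0 -8 8
0 -7 7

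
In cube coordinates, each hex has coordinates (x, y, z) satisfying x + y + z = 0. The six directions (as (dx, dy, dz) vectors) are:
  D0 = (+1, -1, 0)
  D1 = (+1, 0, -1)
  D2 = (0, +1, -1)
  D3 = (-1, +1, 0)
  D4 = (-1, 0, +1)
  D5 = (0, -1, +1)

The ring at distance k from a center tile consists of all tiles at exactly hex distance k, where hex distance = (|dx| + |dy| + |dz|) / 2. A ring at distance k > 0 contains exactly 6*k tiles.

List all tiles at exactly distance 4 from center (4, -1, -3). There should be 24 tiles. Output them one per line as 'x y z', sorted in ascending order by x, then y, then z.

Answer: 0 -1 1
0 0 0
0 1 -1
0 2 -2
0 3 -3
1 -2 1
1 3 -4
2 -3 1
2 3 -5
3 -4 1
3 3 -6
4 -5 1
4 3 -7
5 -5 0
5 2 -7
6 -5 -1
6 1 -7
7 -5 -2
7 0 -7
8 -5 -3
8 -4 -4
8 -3 -5
8 -2 -6
8 -1 -7

Derivation:
Walk ring at distance 4 from (4, -1, -3):
Start at center + D4*4 = (0, -1, 1)
  hex 0: (0, -1, 1)
  hex 1: (1, -2, 1)
  hex 2: (2, -3, 1)
  hex 3: (3, -4, 1)
  hex 4: (4, -5, 1)
  hex 5: (5, -5, 0)
  hex 6: (6, -5, -1)
  hex 7: (7, -5, -2)
  hex 8: (8, -5, -3)
  hex 9: (8, -4, -4)
  hex 10: (8, -3, -5)
  hex 11: (8, -2, -6)
  hex 12: (8, -1, -7)
  hex 13: (7, 0, -7)
  hex 14: (6, 1, -7)
  hex 15: (5, 2, -7)
  hex 16: (4, 3, -7)
  hex 17: (3, 3, -6)
  hex 18: (2, 3, -5)
  hex 19: (1, 3, -4)
  hex 20: (0, 3, -3)
  hex 21: (0, 2, -2)
  hex 22: (0, 1, -1)
  hex 23: (0, 0, 0)
Sorted: 24 hexes.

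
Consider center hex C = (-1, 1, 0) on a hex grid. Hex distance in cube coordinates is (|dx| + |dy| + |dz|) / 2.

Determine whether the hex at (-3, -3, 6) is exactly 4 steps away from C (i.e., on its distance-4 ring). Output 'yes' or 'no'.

Answer: no

Derivation:
|px - cx| = |-3 - (-1)| = 2
|py - cy| = |-3 - 1| = 4
|pz - cz| = |6 - 0| = 6
distance = (2+4+6)/2 = 12/2 = 6
radius = 4; distance != radius -> no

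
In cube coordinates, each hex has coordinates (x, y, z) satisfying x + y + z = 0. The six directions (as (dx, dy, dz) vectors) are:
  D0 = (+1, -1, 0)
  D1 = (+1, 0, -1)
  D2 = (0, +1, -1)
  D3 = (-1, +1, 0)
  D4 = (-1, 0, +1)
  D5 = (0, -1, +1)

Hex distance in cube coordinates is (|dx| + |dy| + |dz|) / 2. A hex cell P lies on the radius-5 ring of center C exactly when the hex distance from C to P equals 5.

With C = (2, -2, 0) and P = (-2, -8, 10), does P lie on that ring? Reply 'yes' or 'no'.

Answer: no

Derivation:
|px - cx| = |-2 - 2| = 4
|py - cy| = |-8 - (-2)| = 6
|pz - cz| = |10 - 0| = 10
distance = (4+6+10)/2 = 20/2 = 10
radius = 5; distance != radius -> no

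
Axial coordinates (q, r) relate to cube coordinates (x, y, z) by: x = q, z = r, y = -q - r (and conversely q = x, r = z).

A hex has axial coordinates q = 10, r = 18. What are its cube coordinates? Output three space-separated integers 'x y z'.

Answer: 10 -28 18

Derivation:
x = q = 10
z = r = 18
y = -x - z = -(10) - (18) = -28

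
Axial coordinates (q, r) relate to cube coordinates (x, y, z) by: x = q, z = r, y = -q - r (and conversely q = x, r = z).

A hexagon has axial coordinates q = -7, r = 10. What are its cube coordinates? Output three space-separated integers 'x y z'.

Answer: -7 -3 10

Derivation:
x = q = -7
z = r = 10
y = -x - z = -(-7) - (10) = -3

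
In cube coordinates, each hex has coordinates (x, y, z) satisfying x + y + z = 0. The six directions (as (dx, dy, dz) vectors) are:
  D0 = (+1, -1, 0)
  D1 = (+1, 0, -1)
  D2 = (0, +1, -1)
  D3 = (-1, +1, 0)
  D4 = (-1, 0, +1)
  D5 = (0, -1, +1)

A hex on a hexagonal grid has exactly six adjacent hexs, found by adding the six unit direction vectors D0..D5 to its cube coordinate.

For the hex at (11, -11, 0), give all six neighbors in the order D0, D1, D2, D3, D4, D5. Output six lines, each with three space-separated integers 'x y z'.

Answer: 12 -12 0
12 -11 -1
11 -10 -1
10 -10 0
10 -11 1
11 -12 1

Derivation:
Center: (11, -11, 0). Add each direction:
  D0: (11, -11, 0) + (1, -1, 0) = (12, -12, 0)
  D1: (11, -11, 0) + (1, 0, -1) = (12, -11, -1)
  D2: (11, -11, 0) + (0, 1, -1) = (11, -10, -1)
  D3: (11, -11, 0) + (-1, 1, 0) = (10, -10, 0)
  D4: (11, -11, 0) + (-1, 0, 1) = (10, -11, 1)
  D5: (11, -11, 0) + (0, -1, 1) = (11, -12, 1)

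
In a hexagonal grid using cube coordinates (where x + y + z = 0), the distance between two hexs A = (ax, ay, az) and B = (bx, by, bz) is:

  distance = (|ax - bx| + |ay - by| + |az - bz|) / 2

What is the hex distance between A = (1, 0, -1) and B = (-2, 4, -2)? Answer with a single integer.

|ax - bx| = |1 - (-2)| = 3
|ay - by| = |0 - 4| = 4
|az - bz| = |-1 - (-2)| = 1
distance = (3 + 4 + 1) / 2 = 8 / 2 = 4

Answer: 4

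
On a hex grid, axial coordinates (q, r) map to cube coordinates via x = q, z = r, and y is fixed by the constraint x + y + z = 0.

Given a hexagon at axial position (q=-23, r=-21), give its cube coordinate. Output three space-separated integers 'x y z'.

Answer: -23 44 -21

Derivation:
x = q = -23
z = r = -21
y = -x - z = -(-23) - (-21) = 44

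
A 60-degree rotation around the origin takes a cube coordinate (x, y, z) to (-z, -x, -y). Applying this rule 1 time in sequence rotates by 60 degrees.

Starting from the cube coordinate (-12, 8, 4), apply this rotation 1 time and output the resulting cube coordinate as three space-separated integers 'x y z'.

Answer: -4 12 -8

Derivation:
Start: (-12, 8, 4)
Step 1: (-12, 8, 4) -> (-(4), -(-12), -(8)) = (-4, 12, -8)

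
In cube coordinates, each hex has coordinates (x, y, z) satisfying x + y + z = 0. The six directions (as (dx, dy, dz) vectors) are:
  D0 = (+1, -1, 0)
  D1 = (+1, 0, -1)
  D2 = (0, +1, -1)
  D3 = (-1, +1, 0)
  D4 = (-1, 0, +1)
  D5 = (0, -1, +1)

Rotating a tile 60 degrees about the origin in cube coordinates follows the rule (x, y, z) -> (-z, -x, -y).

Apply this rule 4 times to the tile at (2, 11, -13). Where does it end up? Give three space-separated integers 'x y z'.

Start: (2, 11, -13)
Step 1: (2, 11, -13) -> (-(-13), -(2), -(11)) = (13, -2, -11)
Step 2: (13, -2, -11) -> (-(-11), -(13), -(-2)) = (11, -13, 2)
Step 3: (11, -13, 2) -> (-(2), -(11), -(-13)) = (-2, -11, 13)
Step 4: (-2, -11, 13) -> (-(13), -(-2), -(-11)) = (-13, 2, 11)

Answer: -13 2 11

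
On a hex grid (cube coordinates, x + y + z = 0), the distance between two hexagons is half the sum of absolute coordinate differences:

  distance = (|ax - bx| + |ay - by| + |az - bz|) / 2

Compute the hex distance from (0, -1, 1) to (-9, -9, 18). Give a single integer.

|ax - bx| = |0 - (-9)| = 9
|ay - by| = |-1 - (-9)| = 8
|az - bz| = |1 - 18| = 17
distance = (9 + 8 + 17) / 2 = 34 / 2 = 17

Answer: 17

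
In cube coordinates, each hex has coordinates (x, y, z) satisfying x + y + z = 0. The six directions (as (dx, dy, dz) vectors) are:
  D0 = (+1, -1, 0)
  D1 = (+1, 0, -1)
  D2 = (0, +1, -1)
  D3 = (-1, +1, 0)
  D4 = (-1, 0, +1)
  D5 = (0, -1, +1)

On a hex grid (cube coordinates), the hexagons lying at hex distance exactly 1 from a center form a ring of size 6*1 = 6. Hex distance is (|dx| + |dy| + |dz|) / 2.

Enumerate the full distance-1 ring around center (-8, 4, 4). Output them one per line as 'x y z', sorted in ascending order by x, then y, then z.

Walk ring at distance 1 from (-8, 4, 4):
Start at center + D4*1 = (-9, 4, 5)
  hex 0: (-9, 4, 5)
  hex 1: (-8, 3, 5)
  hex 2: (-7, 3, 4)
  hex 3: (-7, 4, 3)
  hex 4: (-8, 5, 3)
  hex 5: (-9, 5, 4)
Sorted: 6 hexes.

Answer: -9 4 5
-9 5 4
-8 3 5
-8 5 3
-7 3 4
-7 4 3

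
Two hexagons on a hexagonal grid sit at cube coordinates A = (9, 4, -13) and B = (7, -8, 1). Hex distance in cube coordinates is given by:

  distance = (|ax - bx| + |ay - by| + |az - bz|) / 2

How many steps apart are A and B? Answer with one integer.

Answer: 14

Derivation:
|ax - bx| = |9 - 7| = 2
|ay - by| = |4 - (-8)| = 12
|az - bz| = |-13 - 1| = 14
distance = (2 + 12 + 14) / 2 = 28 / 2 = 14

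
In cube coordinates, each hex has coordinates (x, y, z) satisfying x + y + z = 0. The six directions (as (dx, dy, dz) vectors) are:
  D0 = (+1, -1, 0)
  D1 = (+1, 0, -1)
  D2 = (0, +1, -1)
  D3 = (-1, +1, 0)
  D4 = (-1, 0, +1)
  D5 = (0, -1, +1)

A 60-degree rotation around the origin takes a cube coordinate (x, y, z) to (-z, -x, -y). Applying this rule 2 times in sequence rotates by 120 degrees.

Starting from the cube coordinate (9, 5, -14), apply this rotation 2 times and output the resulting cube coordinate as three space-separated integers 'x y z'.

Answer: 5 -14 9

Derivation:
Start: (9, 5, -14)
Step 1: (9, 5, -14) -> (-(-14), -(9), -(5)) = (14, -9, -5)
Step 2: (14, -9, -5) -> (-(-5), -(14), -(-9)) = (5, -14, 9)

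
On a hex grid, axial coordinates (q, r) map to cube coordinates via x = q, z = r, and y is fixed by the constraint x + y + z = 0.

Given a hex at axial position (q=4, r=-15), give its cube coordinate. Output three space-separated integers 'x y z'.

Answer: 4 11 -15

Derivation:
x = q = 4
z = r = -15
y = -x - z = -(4) - (-15) = 11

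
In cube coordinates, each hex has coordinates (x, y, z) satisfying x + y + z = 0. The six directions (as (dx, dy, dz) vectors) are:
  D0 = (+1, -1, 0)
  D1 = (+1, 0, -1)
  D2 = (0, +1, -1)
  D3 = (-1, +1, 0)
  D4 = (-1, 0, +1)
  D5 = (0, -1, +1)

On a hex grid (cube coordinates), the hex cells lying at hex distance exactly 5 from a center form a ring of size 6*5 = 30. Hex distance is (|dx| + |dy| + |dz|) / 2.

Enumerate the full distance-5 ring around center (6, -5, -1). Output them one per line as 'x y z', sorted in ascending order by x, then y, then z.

Walk ring at distance 5 from (6, -5, -1):
Start at center + D4*5 = (1, -5, 4)
  hex 0: (1, -5, 4)
  hex 1: (2, -6, 4)
  hex 2: (3, -7, 4)
  hex 3: (4, -8, 4)
  hex 4: (5, -9, 4)
  hex 5: (6, -10, 4)
  hex 6: (7, -10, 3)
  hex 7: (8, -10, 2)
  hex 8: (9, -10, 1)
  hex 9: (10, -10, 0)
  hex 10: (11, -10, -1)
  hex 11: (11, -9, -2)
  hex 12: (11, -8, -3)
  hex 13: (11, -7, -4)
  hex 14: (11, -6, -5)
  hex 15: (11, -5, -6)
  hex 16: (10, -4, -6)
  hex 17: (9, -3, -6)
  hex 18: (8, -2, -6)
  hex 19: (7, -1, -6)
  hex 20: (6, 0, -6)
  hex 21: (5, 0, -5)
  hex 22: (4, 0, -4)
  hex 23: (3, 0, -3)
  hex 24: (2, 0, -2)
  hex 25: (1, 0, -1)
  hex 26: (1, -1, 0)
  hex 27: (1, -2, 1)
  hex 28: (1, -3, 2)
  hex 29: (1, -4, 3)
Sorted: 30 hexes.

Answer: 1 -5 4
1 -4 3
1 -3 2
1 -2 1
1 -1 0
1 0 -1
2 -6 4
2 0 -2
3 -7 4
3 0 -3
4 -8 4
4 0 -4
5 -9 4
5 0 -5
6 -10 4
6 0 -6
7 -10 3
7 -1 -6
8 -10 2
8 -2 -6
9 -10 1
9 -3 -6
10 -10 0
10 -4 -6
11 -10 -1
11 -9 -2
11 -8 -3
11 -7 -4
11 -6 -5
11 -5 -6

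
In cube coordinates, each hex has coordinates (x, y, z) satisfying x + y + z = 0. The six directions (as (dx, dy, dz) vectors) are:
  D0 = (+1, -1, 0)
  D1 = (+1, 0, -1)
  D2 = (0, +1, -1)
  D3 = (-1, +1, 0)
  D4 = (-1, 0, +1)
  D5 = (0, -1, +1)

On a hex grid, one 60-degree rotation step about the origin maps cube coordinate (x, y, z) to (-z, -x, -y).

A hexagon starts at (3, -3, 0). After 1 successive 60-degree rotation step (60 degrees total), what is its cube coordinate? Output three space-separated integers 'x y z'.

Answer: 0 -3 3

Derivation:
Start: (3, -3, 0)
Step 1: (3, -3, 0) -> (-(0), -(3), -(-3)) = (0, -3, 3)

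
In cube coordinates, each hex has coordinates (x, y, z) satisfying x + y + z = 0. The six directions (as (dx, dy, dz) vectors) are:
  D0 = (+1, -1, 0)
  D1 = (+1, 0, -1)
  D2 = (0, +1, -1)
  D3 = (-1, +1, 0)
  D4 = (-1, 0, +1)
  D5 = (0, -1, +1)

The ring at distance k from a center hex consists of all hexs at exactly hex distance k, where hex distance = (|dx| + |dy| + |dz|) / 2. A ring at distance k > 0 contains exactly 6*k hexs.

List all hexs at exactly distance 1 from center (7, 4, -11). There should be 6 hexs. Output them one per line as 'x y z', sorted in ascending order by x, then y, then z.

Walk ring at distance 1 from (7, 4, -11):
Start at center + D4*1 = (6, 4, -10)
  hex 0: (6, 4, -10)
  hex 1: (7, 3, -10)
  hex 2: (8, 3, -11)
  hex 3: (8, 4, -12)
  hex 4: (7, 5, -12)
  hex 5: (6, 5, -11)
Sorted: 6 hexes.

Answer: 6 4 -10
6 5 -11
7 3 -10
7 5 -12
8 3 -11
8 4 -12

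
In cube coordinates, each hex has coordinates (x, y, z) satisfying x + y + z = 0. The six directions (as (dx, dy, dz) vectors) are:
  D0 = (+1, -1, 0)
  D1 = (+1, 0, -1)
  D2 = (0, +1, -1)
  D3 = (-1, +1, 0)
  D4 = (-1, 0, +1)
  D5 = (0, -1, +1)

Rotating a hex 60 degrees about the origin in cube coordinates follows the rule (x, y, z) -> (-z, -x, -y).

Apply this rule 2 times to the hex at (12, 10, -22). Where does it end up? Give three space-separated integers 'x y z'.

Answer: 10 -22 12

Derivation:
Start: (12, 10, -22)
Step 1: (12, 10, -22) -> (-(-22), -(12), -(10)) = (22, -12, -10)
Step 2: (22, -12, -10) -> (-(-10), -(22), -(-12)) = (10, -22, 12)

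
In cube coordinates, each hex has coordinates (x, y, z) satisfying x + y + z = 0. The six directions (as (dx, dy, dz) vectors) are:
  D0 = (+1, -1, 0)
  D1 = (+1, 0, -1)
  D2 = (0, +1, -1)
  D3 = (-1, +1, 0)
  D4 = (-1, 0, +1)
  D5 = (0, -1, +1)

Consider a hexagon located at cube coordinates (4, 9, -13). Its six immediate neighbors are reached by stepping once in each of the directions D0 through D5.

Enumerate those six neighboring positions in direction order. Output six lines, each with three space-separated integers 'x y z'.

Center: (4, 9, -13). Add each direction:
  D0: (4, 9, -13) + (1, -1, 0) = (5, 8, -13)
  D1: (4, 9, -13) + (1, 0, -1) = (5, 9, -14)
  D2: (4, 9, -13) + (0, 1, -1) = (4, 10, -14)
  D3: (4, 9, -13) + (-1, 1, 0) = (3, 10, -13)
  D4: (4, 9, -13) + (-1, 0, 1) = (3, 9, -12)
  D5: (4, 9, -13) + (0, -1, 1) = (4, 8, -12)

Answer: 5 8 -13
5 9 -14
4 10 -14
3 10 -13
3 9 -12
4 8 -12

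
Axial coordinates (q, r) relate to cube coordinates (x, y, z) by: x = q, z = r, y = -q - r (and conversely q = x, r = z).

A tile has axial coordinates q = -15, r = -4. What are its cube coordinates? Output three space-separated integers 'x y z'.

Answer: -15 19 -4

Derivation:
x = q = -15
z = r = -4
y = -x - z = -(-15) - (-4) = 19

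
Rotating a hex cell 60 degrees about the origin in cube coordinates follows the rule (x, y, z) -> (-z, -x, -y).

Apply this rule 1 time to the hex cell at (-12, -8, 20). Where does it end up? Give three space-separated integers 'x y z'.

Start: (-12, -8, 20)
Step 1: (-12, -8, 20) -> (-(20), -(-12), -(-8)) = (-20, 12, 8)

Answer: -20 12 8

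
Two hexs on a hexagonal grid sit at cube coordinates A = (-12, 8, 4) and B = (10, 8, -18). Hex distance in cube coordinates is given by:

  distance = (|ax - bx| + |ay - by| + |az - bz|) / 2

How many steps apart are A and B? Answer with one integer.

|ax - bx| = |-12 - 10| = 22
|ay - by| = |8 - 8| = 0
|az - bz| = |4 - (-18)| = 22
distance = (22 + 0 + 22) / 2 = 44 / 2 = 22

Answer: 22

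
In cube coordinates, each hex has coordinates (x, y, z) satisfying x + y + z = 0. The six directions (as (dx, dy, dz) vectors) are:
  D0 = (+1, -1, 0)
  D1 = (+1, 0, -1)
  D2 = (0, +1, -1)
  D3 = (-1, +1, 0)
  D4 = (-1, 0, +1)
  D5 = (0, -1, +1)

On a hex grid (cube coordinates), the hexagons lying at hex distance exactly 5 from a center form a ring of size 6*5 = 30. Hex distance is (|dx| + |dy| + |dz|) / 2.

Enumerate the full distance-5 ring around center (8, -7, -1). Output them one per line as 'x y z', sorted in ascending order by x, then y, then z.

Walk ring at distance 5 from (8, -7, -1):
Start at center + D4*5 = (3, -7, 4)
  hex 0: (3, -7, 4)
  hex 1: (4, -8, 4)
  hex 2: (5, -9, 4)
  hex 3: (6, -10, 4)
  hex 4: (7, -11, 4)
  hex 5: (8, -12, 4)
  hex 6: (9, -12, 3)
  hex 7: (10, -12, 2)
  hex 8: (11, -12, 1)
  hex 9: (12, -12, 0)
  hex 10: (13, -12, -1)
  hex 11: (13, -11, -2)
  hex 12: (13, -10, -3)
  hex 13: (13, -9, -4)
  hex 14: (13, -8, -5)
  hex 15: (13, -7, -6)
  hex 16: (12, -6, -6)
  hex 17: (11, -5, -6)
  hex 18: (10, -4, -6)
  hex 19: (9, -3, -6)
  hex 20: (8, -2, -6)
  hex 21: (7, -2, -5)
  hex 22: (6, -2, -4)
  hex 23: (5, -2, -3)
  hex 24: (4, -2, -2)
  hex 25: (3, -2, -1)
  hex 26: (3, -3, 0)
  hex 27: (3, -4, 1)
  hex 28: (3, -5, 2)
  hex 29: (3, -6, 3)
Sorted: 30 hexes.

Answer: 3 -7 4
3 -6 3
3 -5 2
3 -4 1
3 -3 0
3 -2 -1
4 -8 4
4 -2 -2
5 -9 4
5 -2 -3
6 -10 4
6 -2 -4
7 -11 4
7 -2 -5
8 -12 4
8 -2 -6
9 -12 3
9 -3 -6
10 -12 2
10 -4 -6
11 -12 1
11 -5 -6
12 -12 0
12 -6 -6
13 -12 -1
13 -11 -2
13 -10 -3
13 -9 -4
13 -8 -5
13 -7 -6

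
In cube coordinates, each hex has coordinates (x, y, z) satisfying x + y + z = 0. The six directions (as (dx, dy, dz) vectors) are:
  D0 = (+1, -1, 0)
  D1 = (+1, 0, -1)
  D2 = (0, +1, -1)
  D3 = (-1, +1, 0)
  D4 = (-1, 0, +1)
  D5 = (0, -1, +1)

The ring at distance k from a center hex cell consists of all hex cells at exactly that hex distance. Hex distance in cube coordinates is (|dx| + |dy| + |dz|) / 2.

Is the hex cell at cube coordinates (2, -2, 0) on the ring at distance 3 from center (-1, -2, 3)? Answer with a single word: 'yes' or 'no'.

|px - cx| = |2 - (-1)| = 3
|py - cy| = |-2 - (-2)| = 0
|pz - cz| = |0 - 3| = 3
distance = (3+0+3)/2 = 6/2 = 3
radius = 3; distance == radius -> yes

Answer: yes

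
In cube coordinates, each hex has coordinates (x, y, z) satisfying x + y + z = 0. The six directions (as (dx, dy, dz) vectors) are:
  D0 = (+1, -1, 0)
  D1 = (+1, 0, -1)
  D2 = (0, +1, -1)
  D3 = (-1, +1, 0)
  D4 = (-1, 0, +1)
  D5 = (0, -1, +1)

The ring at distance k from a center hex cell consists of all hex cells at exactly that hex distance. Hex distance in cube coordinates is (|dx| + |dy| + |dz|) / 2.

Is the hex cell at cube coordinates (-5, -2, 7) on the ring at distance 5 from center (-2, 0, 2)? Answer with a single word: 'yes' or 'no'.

Answer: yes

Derivation:
|px - cx| = |-5 - (-2)| = 3
|py - cy| = |-2 - 0| = 2
|pz - cz| = |7 - 2| = 5
distance = (3+2+5)/2 = 10/2 = 5
radius = 5; distance == radius -> yes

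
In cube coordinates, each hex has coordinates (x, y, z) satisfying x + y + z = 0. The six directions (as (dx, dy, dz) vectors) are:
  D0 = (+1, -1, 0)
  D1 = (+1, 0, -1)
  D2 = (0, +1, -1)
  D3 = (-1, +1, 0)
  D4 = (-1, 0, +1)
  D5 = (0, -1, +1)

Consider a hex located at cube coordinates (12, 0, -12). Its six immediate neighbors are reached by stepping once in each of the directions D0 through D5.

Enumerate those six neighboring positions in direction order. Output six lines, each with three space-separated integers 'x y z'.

Answer: 13 -1 -12
13 0 -13
12 1 -13
11 1 -12
11 0 -11
12 -1 -11

Derivation:
Center: (12, 0, -12). Add each direction:
  D0: (12, 0, -12) + (1, -1, 0) = (13, -1, -12)
  D1: (12, 0, -12) + (1, 0, -1) = (13, 0, -13)
  D2: (12, 0, -12) + (0, 1, -1) = (12, 1, -13)
  D3: (12, 0, -12) + (-1, 1, 0) = (11, 1, -12)
  D4: (12, 0, -12) + (-1, 0, 1) = (11, 0, -11)
  D5: (12, 0, -12) + (0, -1, 1) = (12, -1, -11)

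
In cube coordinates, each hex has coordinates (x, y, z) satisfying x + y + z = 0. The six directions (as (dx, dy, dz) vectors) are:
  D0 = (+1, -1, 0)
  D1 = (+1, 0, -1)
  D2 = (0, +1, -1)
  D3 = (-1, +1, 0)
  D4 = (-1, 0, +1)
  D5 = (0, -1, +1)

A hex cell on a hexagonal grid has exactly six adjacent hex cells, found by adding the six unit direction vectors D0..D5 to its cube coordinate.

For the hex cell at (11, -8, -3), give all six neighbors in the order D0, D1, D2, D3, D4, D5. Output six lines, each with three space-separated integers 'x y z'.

Center: (11, -8, -3). Add each direction:
  D0: (11, -8, -3) + (1, -1, 0) = (12, -9, -3)
  D1: (11, -8, -3) + (1, 0, -1) = (12, -8, -4)
  D2: (11, -8, -3) + (0, 1, -1) = (11, -7, -4)
  D3: (11, -8, -3) + (-1, 1, 0) = (10, -7, -3)
  D4: (11, -8, -3) + (-1, 0, 1) = (10, -8, -2)
  D5: (11, -8, -3) + (0, -1, 1) = (11, -9, -2)

Answer: 12 -9 -3
12 -8 -4
11 -7 -4
10 -7 -3
10 -8 -2
11 -9 -2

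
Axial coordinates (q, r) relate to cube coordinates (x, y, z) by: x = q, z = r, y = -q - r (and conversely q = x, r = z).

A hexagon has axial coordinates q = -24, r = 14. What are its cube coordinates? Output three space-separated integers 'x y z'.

Answer: -24 10 14

Derivation:
x = q = -24
z = r = 14
y = -x - z = -(-24) - (14) = 10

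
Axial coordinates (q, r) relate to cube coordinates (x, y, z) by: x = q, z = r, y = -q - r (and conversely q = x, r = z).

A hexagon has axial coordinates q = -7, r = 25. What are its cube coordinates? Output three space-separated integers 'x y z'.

x = q = -7
z = r = 25
y = -x - z = -(-7) - (25) = -18

Answer: -7 -18 25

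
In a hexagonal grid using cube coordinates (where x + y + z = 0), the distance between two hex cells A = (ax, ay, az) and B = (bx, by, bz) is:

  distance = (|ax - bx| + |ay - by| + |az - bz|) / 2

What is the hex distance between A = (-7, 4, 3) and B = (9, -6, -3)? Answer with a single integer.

|ax - bx| = |-7 - 9| = 16
|ay - by| = |4 - (-6)| = 10
|az - bz| = |3 - (-3)| = 6
distance = (16 + 10 + 6) / 2 = 32 / 2 = 16

Answer: 16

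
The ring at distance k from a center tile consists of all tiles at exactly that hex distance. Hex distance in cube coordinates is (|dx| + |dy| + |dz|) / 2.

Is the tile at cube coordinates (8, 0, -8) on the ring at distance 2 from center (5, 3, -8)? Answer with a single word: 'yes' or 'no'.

Answer: no

Derivation:
|px - cx| = |8 - 5| = 3
|py - cy| = |0 - 3| = 3
|pz - cz| = |-8 - (-8)| = 0
distance = (3+3+0)/2 = 6/2 = 3
radius = 2; distance != radius -> no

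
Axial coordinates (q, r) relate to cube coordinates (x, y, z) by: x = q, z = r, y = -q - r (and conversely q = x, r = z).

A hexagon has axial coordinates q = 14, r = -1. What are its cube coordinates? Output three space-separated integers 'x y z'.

Answer: 14 -13 -1

Derivation:
x = q = 14
z = r = -1
y = -x - z = -(14) - (-1) = -13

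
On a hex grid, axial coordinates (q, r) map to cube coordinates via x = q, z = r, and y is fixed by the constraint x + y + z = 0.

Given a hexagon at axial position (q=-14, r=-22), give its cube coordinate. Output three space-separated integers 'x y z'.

x = q = -14
z = r = -22
y = -x - z = -(-14) - (-22) = 36

Answer: -14 36 -22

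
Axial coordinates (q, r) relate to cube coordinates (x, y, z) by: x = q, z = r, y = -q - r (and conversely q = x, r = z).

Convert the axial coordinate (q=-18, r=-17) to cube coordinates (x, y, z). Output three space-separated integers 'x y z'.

Answer: -18 35 -17

Derivation:
x = q = -18
z = r = -17
y = -x - z = -(-18) - (-17) = 35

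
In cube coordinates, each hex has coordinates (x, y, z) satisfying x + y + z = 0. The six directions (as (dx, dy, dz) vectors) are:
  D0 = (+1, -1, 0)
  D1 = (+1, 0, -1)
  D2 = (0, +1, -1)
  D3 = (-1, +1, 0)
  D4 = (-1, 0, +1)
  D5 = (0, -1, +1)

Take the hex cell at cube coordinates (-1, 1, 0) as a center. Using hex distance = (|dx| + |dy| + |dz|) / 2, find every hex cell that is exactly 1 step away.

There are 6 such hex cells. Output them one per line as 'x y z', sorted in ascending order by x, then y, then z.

Walk ring at distance 1 from (-1, 1, 0):
Start at center + D4*1 = (-2, 1, 1)
  hex 0: (-2, 1, 1)
  hex 1: (-1, 0, 1)
  hex 2: (0, 0, 0)
  hex 3: (0, 1, -1)
  hex 4: (-1, 2, -1)
  hex 5: (-2, 2, 0)
Sorted: 6 hexes.

Answer: -2 1 1
-2 2 0
-1 0 1
-1 2 -1
0 0 0
0 1 -1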